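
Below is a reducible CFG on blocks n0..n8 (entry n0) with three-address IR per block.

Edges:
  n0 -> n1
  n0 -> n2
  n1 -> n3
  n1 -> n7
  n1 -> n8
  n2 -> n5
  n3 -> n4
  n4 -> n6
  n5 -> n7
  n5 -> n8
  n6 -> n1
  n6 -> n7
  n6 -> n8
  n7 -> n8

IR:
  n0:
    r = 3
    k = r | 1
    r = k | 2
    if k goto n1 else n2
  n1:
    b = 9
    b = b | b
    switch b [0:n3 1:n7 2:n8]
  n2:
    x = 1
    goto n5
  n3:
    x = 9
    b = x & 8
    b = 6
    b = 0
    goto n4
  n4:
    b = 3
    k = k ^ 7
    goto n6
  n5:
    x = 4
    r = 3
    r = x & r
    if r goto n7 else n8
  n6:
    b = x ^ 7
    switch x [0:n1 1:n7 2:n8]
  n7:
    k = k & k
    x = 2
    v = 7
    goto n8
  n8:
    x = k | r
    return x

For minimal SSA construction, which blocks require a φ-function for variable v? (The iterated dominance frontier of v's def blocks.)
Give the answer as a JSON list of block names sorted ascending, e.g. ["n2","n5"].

idom tree: n1←n0 n2←n0 n3←n1 n4←n3 n5←n2 n6←n4 n7←n0 n8←n0
Join-block Dom:
  n1: preds {n0,n6}: {n0} ∩ {n0,n1,n3,n4,n6} = {n0}; idom=n0
  n7: preds {n1,n5,n6}: {n0,n1} ∩ {n0,n2,n5} ∩ {n0,n1,n3,n4,n6} = {n0}; idom=n0
  n8: preds {n1,n5,n6,n7}: {n0,n1} ∩ {n0,n2,n5} ∩ {n0,n1,n3,n4,n6} ∩ {n0,n7} = {n0}; idom=n0

DF derivation:
  join n1 pred n0: · stop@n0
  join n1 pred n6: n6→n4→n3→n1 stop@n0
  join n7 pred n1: n1 stop@n0
  join n7 pred n5: n5→n2 stop@n0
  join n7 pred n6: n6→n4→n3→n1 stop@n0
  join n8 pred n1: n1 stop@n0
  join n8 pred n5: n5→n2 stop@n0
  join n8 pred n6: n6→n4→n3→n1 stop@n0
  join n8 pred n7: n7 stop@n0
  DF(n0)=∅
  DF(n1)={n1,n7,n8}
  DF(n2)={n7,n8}
  DF(n3)={n1,n7,n8}
  DF(n4)={n1,n7,n8}
  DF(n5)={n7,n8}
  DF(n6)={n1,n7,n8}
  DF(n7)={n8}
  DF(n8)=∅

φ for v: defs {n7}
  DF⁺ = {n8}

Answer: ["n8"]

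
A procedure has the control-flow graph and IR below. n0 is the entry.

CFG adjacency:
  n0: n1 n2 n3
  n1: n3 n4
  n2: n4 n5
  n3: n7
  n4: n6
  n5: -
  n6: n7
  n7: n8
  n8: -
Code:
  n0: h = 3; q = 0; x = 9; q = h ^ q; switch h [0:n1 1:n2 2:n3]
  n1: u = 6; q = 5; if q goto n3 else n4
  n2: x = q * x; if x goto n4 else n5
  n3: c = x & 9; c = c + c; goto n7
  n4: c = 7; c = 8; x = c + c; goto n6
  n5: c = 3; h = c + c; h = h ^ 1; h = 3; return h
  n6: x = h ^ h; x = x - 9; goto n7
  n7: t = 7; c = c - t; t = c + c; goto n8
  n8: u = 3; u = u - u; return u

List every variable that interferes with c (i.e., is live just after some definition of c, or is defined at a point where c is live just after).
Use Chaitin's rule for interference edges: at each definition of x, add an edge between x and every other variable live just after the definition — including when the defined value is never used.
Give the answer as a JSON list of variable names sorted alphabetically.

Answer: ["h", "t", "x"]

Analysis:
def/use:
  n0 def {h,q,x} use ∅
  n1 def {q,u} use ∅
  n2 def {x} use {q,x}
  n3 def {c} use {x}
  n4 def {c,x} use ∅
  n5 def {c,h} use ∅
  n6 def {x} use {h}
  n7 def {c,t} use {c}
  n8 def {u} use ∅

Backward fixpoint:
  live n0: ∅→{h,q,x}
  live n1: {h,x}→{h,x}
  live n2: {h,q,x}→{h}
  live n3: {x}→{c}
  live n4: {h}→{c,h}
  live n5: ∅→∅
  live n6: {c,h}→{c}
  live n7: {c}→∅
  live n8: ∅→∅

Interfere edges:
  c — {h,t,x}
  h — {c,q,u,x}
  q — {h,x}
  t — {c}
  u — {h,x}
  x — {c,h,q,u}

N(c) = ["h", "t", "x"]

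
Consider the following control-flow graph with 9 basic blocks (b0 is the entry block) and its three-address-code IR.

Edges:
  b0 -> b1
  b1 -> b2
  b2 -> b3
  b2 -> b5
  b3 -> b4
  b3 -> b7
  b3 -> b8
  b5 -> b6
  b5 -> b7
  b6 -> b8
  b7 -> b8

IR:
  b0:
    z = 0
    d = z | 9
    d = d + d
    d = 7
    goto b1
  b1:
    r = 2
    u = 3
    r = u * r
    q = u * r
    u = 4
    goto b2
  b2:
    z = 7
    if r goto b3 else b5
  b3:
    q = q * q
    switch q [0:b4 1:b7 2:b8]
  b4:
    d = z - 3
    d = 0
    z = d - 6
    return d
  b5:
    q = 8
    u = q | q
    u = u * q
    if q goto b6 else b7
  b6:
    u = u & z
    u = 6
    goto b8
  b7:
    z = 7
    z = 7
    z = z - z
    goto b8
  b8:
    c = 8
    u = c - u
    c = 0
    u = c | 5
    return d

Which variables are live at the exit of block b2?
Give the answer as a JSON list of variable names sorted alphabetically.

Block summaries:
  b0: def={d,z} ue=∅
  b1: def={q,r,u} ue=∅
  b2: def={z} ue={r}
  b3: def={q} ue={q}
  b4: def={d,z} ue={z}
  b5: def={q,u} ue=∅
  b6: def={u} ue={u,z}
  b7: def={z} ue=∅
  b8: def={c,u} ue={d,u}

Live sets:
  b0 li=∅ lo={d}
  b1 li={d} lo={d,q,r,u}
  b2 li={d,q,r,u} lo={d,q,u,z}
  b3 li={d,q,u,z} lo={d,u,z}
  b4 li={z} lo=∅
  b5 li={d,z} lo={d,u,z}
  b6 li={d,u,z} lo={d,u}
  b7 li={d,u} lo={d,u}
  b8 li={d,u} lo=∅

live-out(b2) = ["d", "q", "u", "z"]

Answer: ["d", "q", "u", "z"]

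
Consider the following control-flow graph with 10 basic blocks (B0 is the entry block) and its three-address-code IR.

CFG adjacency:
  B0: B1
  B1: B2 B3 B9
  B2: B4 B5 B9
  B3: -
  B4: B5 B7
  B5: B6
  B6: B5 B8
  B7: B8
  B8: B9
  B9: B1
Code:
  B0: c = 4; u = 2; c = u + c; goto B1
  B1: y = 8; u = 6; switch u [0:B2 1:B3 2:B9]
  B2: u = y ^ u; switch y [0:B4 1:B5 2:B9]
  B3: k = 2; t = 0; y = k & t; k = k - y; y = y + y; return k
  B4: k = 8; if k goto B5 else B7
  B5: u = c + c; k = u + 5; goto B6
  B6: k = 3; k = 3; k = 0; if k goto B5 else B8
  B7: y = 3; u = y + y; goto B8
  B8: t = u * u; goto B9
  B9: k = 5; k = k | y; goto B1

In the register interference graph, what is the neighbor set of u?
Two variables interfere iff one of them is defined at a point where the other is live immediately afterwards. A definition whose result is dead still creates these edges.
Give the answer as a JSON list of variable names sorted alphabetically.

def/use:
  B0: {c,u} / ∅
  B1: {u,y} / ∅
  B2: {u} / {u,y}
  B3: {k,t,y} / ∅
  B4: {k} / ∅
  B5: {k,u} / {c}
  B6: {k} / ∅
  B7: {u,y} / ∅
  B8: {t} / {u}
  B9: {k} / {y}

Liveness:
  B0: in=∅ out={c}
  B1: in={c} out={c,u,y}
  B2: in={c,u,y} out={c,y}
  B3: in=∅ out=∅
  B4: in={c,y} out={c,y}
  B5: in={c,y} out={c,u,y}
  B6: in={c,u,y} out={c,u,y}
  B7: in={c} out={c,u,y}
  B8: in={c,u,y} out={c,y}
  B9: in={c,y} out={c}

Conflict graph:
  c — {k,t,u,y}
  k — {c,t,u,y}
  t — {c,k,y}
  u — {c,k,y}
  y — {c,k,t,u}

N(u) = ["c", "k", "y"]

Answer: ["c", "k", "y"]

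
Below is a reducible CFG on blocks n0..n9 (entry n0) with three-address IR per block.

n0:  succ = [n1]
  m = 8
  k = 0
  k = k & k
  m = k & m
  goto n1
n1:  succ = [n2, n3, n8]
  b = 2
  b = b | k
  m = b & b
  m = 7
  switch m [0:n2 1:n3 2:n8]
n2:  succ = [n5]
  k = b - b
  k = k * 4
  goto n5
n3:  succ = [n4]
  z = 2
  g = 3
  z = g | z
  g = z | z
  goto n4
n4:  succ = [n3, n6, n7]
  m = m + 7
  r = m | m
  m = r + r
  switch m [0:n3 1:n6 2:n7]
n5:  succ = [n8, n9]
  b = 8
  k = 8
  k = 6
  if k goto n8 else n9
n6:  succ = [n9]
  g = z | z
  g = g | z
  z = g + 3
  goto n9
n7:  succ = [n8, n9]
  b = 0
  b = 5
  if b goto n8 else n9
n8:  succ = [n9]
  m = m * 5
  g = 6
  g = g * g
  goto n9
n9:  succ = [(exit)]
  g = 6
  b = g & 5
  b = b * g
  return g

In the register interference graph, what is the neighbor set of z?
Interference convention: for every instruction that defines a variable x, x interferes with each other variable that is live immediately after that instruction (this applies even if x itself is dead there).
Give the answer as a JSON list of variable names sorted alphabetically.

Per-block:
  n0: def={k,m} ue=∅
  n1: def={b,m} ue={k}
  n2: def={k} ue={b}
  n3: def={g,z} ue=∅
  n4: def={m,r} ue={m}
  n5: def={b,k} ue=∅
  n6: def={g,z} ue={z}
  n7: def={b} ue=∅
  n8: def={g,m} ue={m}
  n9: def={b,g} ue=∅

Liveness:
  n0 li=∅ lo={k}
  n1 li={k} lo={b,m}
  n2 li={b,m} lo={m}
  n3 li={m} lo={m,z}
  n4 li={m,z} lo={m,z}
  n5 li={m} lo={m}
  n6 li={z} lo=∅
  n7 li={m} lo={m}
  n8 li={m} lo=∅
  n9 li=∅ lo=∅

Interference:
  b — {g,k,m}
  g — {b,m,z}
  k — {b,m}
  m — {b,g,k,z}
  r — {z}
  z — {g,m,r}

N(z) = ["g", "m", "r"]

Answer: ["g", "m", "r"]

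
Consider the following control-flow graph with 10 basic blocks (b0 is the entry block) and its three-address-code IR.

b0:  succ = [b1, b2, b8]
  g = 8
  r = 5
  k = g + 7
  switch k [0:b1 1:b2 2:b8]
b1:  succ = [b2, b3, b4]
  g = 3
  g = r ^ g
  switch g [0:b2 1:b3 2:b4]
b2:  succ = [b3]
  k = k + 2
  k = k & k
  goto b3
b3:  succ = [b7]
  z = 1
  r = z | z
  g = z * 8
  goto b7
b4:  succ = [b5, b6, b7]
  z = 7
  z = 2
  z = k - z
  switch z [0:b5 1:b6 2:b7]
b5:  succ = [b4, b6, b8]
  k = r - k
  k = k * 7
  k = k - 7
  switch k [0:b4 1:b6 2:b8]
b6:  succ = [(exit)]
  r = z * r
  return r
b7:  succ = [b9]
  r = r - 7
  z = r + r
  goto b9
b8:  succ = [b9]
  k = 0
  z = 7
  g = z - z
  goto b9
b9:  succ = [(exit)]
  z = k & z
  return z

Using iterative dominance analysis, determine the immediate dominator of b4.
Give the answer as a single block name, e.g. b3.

Answer: b1

Analysis:
idom tree: b1←b0 b2←b0 b3←b0 b4←b1 b5←b4 b6←b4 b7←b0 b8←b0 b9←b0
Join-block Dom:
  b2: preds {b0,b1}: {b0} ∩ {b0,b1} = {b0}; idom=b0
  b3: preds {b1,b2}: {b0,b1} ∩ {b0,b2} = {b0}; idom=b0
  b4: preds {b1,b5}: {b0,b1} ∩ {b0,b1,b4,b5} = {b0,b1}; idom=b1
  b6: preds {b4,b5}: {b0,b1,b4} ∩ {b0,b1,b4,b5} = {b0,b1,b4}; idom=b4
  b7: preds {b3,b4}: {b0,b3} ∩ {b0,b1,b4} = {b0}; idom=b0
  b8: preds {b0,b5}: {b0} ∩ {b0,b1,b4,b5} = {b0}; idom=b0
  b9: preds {b7,b8}: {b0,b7} ∩ {b0,b8} = {b0}; idom=b0

idom(b4) = b1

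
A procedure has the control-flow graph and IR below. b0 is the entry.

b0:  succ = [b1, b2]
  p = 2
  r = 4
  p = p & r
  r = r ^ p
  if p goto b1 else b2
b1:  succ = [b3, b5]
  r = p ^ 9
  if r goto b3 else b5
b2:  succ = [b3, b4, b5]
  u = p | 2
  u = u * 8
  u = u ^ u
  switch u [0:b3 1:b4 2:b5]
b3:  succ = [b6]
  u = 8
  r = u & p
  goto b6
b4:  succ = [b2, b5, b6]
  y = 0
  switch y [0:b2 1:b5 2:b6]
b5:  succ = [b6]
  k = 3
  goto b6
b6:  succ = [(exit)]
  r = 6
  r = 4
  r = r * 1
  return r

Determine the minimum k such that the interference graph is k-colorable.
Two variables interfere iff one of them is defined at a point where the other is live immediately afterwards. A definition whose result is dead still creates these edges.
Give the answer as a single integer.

Block summaries:
  b0 def {p,r} use ∅
  b1 def {r} use {p}
  b2 def {u} use {p}
  b3 def {r,u} use {p}
  b4 def {y} use ∅
  b5 def {k} use ∅
  b6 def {r} use ∅

Backward fixpoint:
  b0 li=∅ lo={p}
  b1 li={p} lo={p}
  b2 li={p} lo={p}
  b3 li={p} lo=∅
  b4 li={p} lo={p}
  b5 li=∅ lo=∅
  b6 li=∅ lo=∅

Interference:
  k: ∅
  p: {r,u,y}
  r: {p}
  u: {p}
  y: {p}

Colouring:
  clique {p,r} ⇒ need ≥ 2
  2-colouring: R0={k,p}  R1={r,u,y}
  χ = 2

Answer: 2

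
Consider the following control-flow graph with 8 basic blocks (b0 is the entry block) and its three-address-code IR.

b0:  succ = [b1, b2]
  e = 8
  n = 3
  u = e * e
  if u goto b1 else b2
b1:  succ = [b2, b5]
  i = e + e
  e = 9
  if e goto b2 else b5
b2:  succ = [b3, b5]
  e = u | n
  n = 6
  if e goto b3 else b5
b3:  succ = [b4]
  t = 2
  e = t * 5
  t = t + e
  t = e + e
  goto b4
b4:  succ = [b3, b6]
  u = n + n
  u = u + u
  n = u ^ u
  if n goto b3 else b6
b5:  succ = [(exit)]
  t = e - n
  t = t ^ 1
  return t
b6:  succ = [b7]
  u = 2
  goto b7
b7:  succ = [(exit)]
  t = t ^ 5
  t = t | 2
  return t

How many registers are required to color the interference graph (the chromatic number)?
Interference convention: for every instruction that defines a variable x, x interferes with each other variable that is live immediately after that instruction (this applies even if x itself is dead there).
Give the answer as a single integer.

Answer: 4

Analysis:
Per-block:
  b0: {e,n,u} / ∅
  b1: {e,i} / {e}
  b2: {e,n} / {n,u}
  b3: {e,t} / ∅
  b4: {n,u} / {n}
  b5: {t} / {e,n}
  b6: {u} / ∅
  b7: {t} / {t}

Liveness:
  live b0: ∅→{e,n,u}
  live b1: {e,n,u}→{e,n,u}
  live b2: {n,u}→{e,n}
  live b3: {n}→{n,t}
  live b4: {n,t}→{n,t}
  live b5: {e,n}→∅
  live b6: {t}→{t}
  live b7: {t}→∅

Interfere edges:
  e↔{n,t,u}
  i↔{n,u}
  n↔{e,i,t,u}
  t↔{e,n,u}
  u↔{e,i,n,t}

Chromatic number:
  {e,n,t,u} pairwise interfere (4-clique) ⇒ χ ≥ 4
  4-colouring: c0={n}  c1={u}  c2={e,i}  c3={t}
  χ = 4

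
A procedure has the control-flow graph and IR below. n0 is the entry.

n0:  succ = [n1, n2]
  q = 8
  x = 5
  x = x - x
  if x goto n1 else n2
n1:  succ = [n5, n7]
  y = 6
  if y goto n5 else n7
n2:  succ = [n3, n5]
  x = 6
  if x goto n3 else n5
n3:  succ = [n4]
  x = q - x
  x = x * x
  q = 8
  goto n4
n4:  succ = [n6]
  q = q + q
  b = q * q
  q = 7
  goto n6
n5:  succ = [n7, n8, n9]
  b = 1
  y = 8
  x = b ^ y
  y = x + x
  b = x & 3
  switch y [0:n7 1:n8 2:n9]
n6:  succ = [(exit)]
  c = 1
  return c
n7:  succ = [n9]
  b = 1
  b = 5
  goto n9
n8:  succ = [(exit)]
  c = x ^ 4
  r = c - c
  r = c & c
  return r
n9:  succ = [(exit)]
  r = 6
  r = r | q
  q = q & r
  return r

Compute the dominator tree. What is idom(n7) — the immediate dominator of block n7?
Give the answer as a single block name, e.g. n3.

idom tree: n1←n0 n2←n0 n3←n2 n4←n3 n5←n0 n6←n4 n7←n0 n8←n5 n9←n0
Join-block Dom:
  n5: preds {n1,n2}: {n0,n1} ∩ {n0,n2} = {n0}; idom=n0
  n7: preds {n1,n5}: {n0,n1} ∩ {n0,n5} = {n0}; idom=n0
  n9: preds {n5,n7}: {n0,n5} ∩ {n0,n7} = {n0}; idom=n0

idom(n7) = n0

Answer: n0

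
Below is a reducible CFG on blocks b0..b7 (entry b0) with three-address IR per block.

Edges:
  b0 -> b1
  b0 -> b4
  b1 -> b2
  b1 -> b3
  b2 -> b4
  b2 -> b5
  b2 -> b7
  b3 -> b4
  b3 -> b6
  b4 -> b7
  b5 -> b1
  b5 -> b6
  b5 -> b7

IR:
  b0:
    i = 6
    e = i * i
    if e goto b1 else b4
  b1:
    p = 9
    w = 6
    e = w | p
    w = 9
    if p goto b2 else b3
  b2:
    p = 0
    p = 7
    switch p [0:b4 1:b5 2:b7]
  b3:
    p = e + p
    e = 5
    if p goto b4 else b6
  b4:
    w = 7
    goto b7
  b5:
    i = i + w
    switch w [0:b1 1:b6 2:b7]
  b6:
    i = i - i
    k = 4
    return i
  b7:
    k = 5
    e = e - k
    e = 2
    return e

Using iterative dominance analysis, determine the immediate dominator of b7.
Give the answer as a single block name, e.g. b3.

Answer: b0

Working:
idom tree: b1←b0 b2←b1 b3←b1 b4←b0 b5←b2 b6←b1 b7←b0
Dom at joins:
  b1: preds {b0,b5}: {b0} ∩ {b0,b1,b2,b5} = {b0}; idom=b0
  b4: preds {b0,b2,b3}: {b0} ∩ {b0,b1,b2} ∩ {b0,b1,b3} = {b0}; idom=b0
  b6: preds {b3,b5}: {b0,b1,b3} ∩ {b0,b1,b2,b5} = {b0,b1}; idom=b1
  b7: preds {b2,b4,b5}: {b0,b1,b2} ∩ {b0,b4} ∩ {b0,b1,b2,b5} = {b0}; idom=b0

idom(b7) = b0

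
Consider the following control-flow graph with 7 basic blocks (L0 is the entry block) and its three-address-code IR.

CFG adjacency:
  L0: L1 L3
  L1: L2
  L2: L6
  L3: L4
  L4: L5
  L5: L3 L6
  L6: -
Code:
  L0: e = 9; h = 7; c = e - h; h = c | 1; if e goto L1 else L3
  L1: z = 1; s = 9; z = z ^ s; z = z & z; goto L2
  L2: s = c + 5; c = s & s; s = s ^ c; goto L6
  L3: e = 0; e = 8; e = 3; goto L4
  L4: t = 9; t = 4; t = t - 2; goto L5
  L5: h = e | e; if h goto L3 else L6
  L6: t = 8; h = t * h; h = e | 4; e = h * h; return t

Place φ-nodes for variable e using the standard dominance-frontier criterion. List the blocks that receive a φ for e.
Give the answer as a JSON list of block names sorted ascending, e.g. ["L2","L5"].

idom tree: L1←L0 L2←L1 L3←L0 L4←L3 L5←L4 L6←L0
Dom at joins:
  L3: preds {L0,L5}: {L0} ∩ {L0,L3,L4,L5} = {L0}; idom=L0
  L6: preds {L2,L5}: {L0,L1,L2} ∩ {L0,L3,L4,L5} = {L0}; idom=L0

Frontier:
  L3←L0: walk · to L0
  L3←L5: walk L5→L4→L3 to L0
  L6←L2: walk L2→L1 to L0
  L6←L5: walk L5→L4→L3 to L0
  DF(L0)=∅
  DF(L1)={L6}
  DF(L2)={L6}
  DF(L3)={L3,L6}
  DF(L4)={L3,L6}
  DF(L5)={L3,L6}
  DF(L6)=∅

φ for e: defs {L0,L3,L6}
  DF⁺ = {L3,L6}

Answer: ["L3", "L6"]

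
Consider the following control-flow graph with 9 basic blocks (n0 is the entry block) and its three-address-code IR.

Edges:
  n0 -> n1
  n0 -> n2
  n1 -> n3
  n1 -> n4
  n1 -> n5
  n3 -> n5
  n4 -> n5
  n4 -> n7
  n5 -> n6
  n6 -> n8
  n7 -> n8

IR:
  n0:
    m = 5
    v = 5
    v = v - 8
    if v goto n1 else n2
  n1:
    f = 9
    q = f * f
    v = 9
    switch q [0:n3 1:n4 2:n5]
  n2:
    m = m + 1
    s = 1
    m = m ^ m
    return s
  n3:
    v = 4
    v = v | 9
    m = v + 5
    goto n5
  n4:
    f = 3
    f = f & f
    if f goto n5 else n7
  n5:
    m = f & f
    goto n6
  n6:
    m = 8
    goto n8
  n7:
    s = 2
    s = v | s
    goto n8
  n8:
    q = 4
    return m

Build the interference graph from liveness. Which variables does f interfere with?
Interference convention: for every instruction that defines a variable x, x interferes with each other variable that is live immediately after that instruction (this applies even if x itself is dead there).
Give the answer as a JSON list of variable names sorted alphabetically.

Answer: ["m", "q", "v"]

Derivation:
def/use:
  n0: def={m,v} ue=∅
  n1: def={f,q,v} ue=∅
  n2: def={m,s} ue={m}
  n3: def={m,v} ue=∅
  n4: def={f} ue=∅
  n5: def={m} ue={f}
  n6: def={m} ue=∅
  n7: def={s} ue={v}
  n8: def={q} ue={m}

Live sets:
  n0: in=∅ out={m}
  n1: in={m} out={f,m,v}
  n2: in={m} out=∅
  n3: in={f} out={f}
  n4: in={m,v} out={f,m,v}
  n5: in={f} out=∅
  n6: in=∅ out={m}
  n7: in={m,v} out={m}
  n8: in={m} out=∅

Conflict graph:
  f — {m,q,v}
  m — {f,q,s,v}
  q — {f,m,v}
  s — {m,v}
  v — {f,m,q,s}

N(f) = ["m", "q", "v"]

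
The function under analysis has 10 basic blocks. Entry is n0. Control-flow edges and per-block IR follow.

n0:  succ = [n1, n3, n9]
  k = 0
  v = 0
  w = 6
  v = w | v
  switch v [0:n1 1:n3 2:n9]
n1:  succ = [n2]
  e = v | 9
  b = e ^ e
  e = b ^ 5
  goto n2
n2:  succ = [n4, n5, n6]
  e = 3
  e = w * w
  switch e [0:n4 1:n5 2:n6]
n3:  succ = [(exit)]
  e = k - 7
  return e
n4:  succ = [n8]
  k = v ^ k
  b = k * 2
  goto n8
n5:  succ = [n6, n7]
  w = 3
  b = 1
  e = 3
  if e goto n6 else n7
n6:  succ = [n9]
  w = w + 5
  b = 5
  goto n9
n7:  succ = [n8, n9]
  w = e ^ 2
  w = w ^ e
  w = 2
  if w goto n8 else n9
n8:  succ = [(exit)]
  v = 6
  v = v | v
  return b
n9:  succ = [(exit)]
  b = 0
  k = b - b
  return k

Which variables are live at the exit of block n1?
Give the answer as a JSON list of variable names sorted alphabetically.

Per-block:
  n0: def={k,v,w} ue=∅
  n1: def={b,e} ue={v}
  n2: def={e} ue={w}
  n3: def={e} ue={k}
  n4: def={b,k} ue={k,v}
  n5: def={b,e,w} ue=∅
  n6: def={b,w} ue={w}
  n7: def={w} ue={e}
  n8: def={v} ue={b}
  n9: def={b,k} ue=∅

Liveness:
  live n0: ∅→{k,v,w}
  live n1: {k,v,w}→{k,v,w}
  live n2: {k,v,w}→{k,v,w}
  live n3: {k}→∅
  live n4: {k,v}→{b}
  live n5: ∅→{b,e,w}
  live n6: {w}→∅
  live n7: {b,e}→{b}
  live n8: {b}→∅
  live n9: ∅→∅

live-out(n1) = ["k", "v", "w"]

Answer: ["k", "v", "w"]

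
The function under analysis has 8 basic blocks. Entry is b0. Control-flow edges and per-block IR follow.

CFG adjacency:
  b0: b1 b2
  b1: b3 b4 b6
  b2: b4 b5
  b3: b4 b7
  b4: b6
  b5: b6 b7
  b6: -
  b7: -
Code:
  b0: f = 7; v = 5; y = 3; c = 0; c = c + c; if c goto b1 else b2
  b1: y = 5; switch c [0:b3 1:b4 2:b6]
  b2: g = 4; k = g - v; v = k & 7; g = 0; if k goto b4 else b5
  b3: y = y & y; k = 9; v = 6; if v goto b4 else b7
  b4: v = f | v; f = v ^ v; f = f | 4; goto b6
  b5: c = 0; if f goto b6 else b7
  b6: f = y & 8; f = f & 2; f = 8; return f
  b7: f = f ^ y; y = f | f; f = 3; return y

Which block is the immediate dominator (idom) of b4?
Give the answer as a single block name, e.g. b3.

Answer: b0

Analysis:
idom tree: b1←b0 b2←b0 b3←b1 b4←b0 b5←b2 b6←b0 b7←b0
Dom∩ at merges:
  b4: preds {b1,b2,b3}: {b0,b1} ∩ {b0,b2} ∩ {b0,b1,b3} = {b0}; idom=b0
  b6: preds {b1,b4,b5}: {b0,b1} ∩ {b0,b4} ∩ {b0,b2,b5} = {b0}; idom=b0
  b7: preds {b3,b5}: {b0,b1,b3} ∩ {b0,b2,b5} = {b0}; idom=b0

idom(b4) = b0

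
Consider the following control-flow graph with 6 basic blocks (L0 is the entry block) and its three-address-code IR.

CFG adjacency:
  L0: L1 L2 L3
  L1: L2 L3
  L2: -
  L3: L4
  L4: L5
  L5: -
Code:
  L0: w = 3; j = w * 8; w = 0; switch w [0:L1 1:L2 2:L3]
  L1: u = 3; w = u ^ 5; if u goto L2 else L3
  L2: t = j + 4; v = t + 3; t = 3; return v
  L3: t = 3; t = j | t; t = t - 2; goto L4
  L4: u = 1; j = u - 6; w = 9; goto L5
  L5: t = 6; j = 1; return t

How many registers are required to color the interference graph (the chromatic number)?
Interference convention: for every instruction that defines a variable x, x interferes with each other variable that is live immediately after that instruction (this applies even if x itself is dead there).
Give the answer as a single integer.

def/use:
  L0: def={j,w} ue=∅
  L1: def={u,w} ue=∅
  L2: def={t,v} ue={j}
  L3: def={t} ue={j}
  L4: def={j,u,w} ue=∅
  L5: def={j,t} ue=∅

Live sets:
  live L0: ∅→{j}
  live L1: {j}→{j}
  live L2: {j}→∅
  live L3: {j}→∅
  live L4: ∅→∅
  live L5: ∅→∅

Conflict graph:
  j — {t,u,w}
  t — {j,v}
  u — {j,w}
  v — {t}
  w — {j,u}

Colouring:
  lower bound: {j,u,w} mutually conflict ⇒ χ ≥ 3
  3-colouring: r0={j,v}  r1={t,u}  r2={w}
  χ = 3

Answer: 3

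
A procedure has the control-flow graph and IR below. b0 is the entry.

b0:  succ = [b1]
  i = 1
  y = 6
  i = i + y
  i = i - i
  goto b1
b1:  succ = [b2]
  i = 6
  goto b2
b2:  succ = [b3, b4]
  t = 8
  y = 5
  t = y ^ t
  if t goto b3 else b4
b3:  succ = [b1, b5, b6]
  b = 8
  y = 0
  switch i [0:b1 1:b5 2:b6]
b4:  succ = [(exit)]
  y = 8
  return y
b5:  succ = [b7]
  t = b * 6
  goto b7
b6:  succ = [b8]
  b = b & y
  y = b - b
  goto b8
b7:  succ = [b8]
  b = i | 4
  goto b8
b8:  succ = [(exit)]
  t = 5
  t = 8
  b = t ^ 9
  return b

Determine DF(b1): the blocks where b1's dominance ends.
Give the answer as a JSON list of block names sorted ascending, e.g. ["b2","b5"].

Answer: ["b1"]

Working:
idom tree: b1←b0 b2←b1 b3←b2 b4←b2 b5←b3 b6←b3 b7←b5 b8←b3
Dom∩ at merges:
  b1: preds {b0,b3}: {b0} ∩ {b0,b1,b2,b3} = {b0}; idom=b0
  b8: preds {b6,b7}: {b0,b1,b2,b3,b6} ∩ {b0,b1,b2,b3,b5,b7} = {b0,b1,b2,b3}; idom=b3

Frontier:
  b1←b0: walk · to b0
  b1←b3: walk b3→b2→b1 to b0
  b8←b6: walk b6 to b3
  b8←b7: walk b7→b5 to b3
  b0 → ∅
  b1 → {b1}
  b2 → {b1}
  b3 → {b1}
  b4 → ∅
  b5 → {b8}
  b6 → {b8}
  b7 → {b8}
  b8 → ∅

DF(b1) = ["b1"]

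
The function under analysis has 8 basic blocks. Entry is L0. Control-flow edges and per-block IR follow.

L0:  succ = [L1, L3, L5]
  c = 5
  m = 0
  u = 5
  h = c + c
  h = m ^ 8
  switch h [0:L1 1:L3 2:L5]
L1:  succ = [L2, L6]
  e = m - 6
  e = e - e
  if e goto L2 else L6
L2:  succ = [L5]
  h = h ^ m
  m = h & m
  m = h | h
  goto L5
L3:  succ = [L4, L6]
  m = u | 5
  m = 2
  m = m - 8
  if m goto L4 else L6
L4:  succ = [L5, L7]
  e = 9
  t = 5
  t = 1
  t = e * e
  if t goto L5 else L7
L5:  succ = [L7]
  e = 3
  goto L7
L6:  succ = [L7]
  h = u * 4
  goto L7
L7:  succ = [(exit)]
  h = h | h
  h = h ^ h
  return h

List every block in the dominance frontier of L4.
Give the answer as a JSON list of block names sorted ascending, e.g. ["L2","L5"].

idom tree: L1←L0 L2←L1 L3←L0 L4←L3 L5←L0 L6←L0 L7←L0
Dom at joins:
  L5: preds {L0,L2,L4}: {L0} ∩ {L0,L1,L2} ∩ {L0,L3,L4} = {L0}; idom=L0
  L6: preds {L1,L3}: {L0,L1} ∩ {L0,L3} = {L0}; idom=L0
  L7: preds {L4,L5,L6}: {L0,L3,L4} ∩ {L0,L5} ∩ {L0,L6} = {L0}; idom=L0

DF derivation:
  join L5 pred L0: · stop@L0
  join L5 pred L2: L2→L1 stop@L0
  join L5 pred L4: L4→L3 stop@L0
  join L6 pred L1: L1 stop@L0
  join L6 pred L3: L3 stop@L0
  join L7 pred L4: L4→L3 stop@L0
  join L7 pred L5: L5 stop@L0
  join L7 pred L6: L6 stop@L0
  DF(L0)=∅
  DF(L1)={L5,L6}
  DF(L2)={L5}
  DF(L3)={L5,L6,L7}
  DF(L4)={L5,L7}
  DF(L5)={L7}
  DF(L6)={L7}
  DF(L7)=∅

DF(L4) = ["L5", "L7"]

Answer: ["L5", "L7"]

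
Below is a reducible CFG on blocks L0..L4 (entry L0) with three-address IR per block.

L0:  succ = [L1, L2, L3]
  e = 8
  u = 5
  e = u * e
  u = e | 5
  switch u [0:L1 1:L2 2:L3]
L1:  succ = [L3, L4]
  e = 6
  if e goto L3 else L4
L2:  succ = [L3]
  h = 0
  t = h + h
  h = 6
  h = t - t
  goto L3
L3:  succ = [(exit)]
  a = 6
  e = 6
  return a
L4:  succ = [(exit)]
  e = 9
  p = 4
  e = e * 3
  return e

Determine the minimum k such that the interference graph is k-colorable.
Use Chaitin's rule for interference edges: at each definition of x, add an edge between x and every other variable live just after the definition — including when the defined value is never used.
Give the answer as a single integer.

Answer: 2

Derivation:
Per-block:
  L0: {e,u} / ∅
  L1: {e} / ∅
  L2: {h,t} / ∅
  L3: {a,e} / ∅
  L4: {e,p} / ∅

Liveness:
  L0 li=∅ lo=∅
  L1 li=∅ lo=∅
  L2 li=∅ lo=∅
  L3 li=∅ lo=∅
  L4 li=∅ lo=∅

Conflict graph:
  a↔{e}
  e↔{a,p,u}
  h↔{t}
  p↔{e}
  t↔{h}
  u↔{e}

Colouring:
  lower bound: {a,e} mutually conflict ⇒ χ ≥ 2
  2-colouring: r0={e,h}  r1={a,p,t,u}
  χ = 2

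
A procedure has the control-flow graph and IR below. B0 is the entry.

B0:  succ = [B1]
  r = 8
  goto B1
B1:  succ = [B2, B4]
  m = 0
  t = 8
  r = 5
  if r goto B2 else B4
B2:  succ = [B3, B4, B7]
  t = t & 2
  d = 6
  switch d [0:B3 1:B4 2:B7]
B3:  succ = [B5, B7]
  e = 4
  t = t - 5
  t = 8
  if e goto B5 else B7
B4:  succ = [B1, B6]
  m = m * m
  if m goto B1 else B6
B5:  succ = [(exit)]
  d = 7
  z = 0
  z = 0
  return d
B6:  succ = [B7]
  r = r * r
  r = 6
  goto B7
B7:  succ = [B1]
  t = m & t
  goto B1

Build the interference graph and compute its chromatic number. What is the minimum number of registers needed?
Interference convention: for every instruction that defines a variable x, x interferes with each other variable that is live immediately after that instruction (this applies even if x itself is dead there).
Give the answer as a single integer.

Answer: 4

Working:
def/use:
  B0: def={r} ue=∅
  B1: def={m,r,t} ue=∅
  B2: def={d,t} ue={t}
  B3: def={e,t} ue={t}
  B4: def={m} ue={m}
  B5: def={d,z} ue=∅
  B6: def={r} ue={r}
  B7: def={t} ue={m,t}

Liveness:
  live B0: ∅→∅
  live B1: ∅→{m,r,t}
  live B2: {m,r,t}→{m,r,t}
  live B3: {m,t}→{m,t}
  live B4: {m,r,t}→{m,r,t}
  live B5: ∅→∅
  live B6: {m,r,t}→{m,t}
  live B7: {m,t}→∅

Interference:
  d: {m,r,t,z}
  e: {m,t}
  m: {d,e,r,t}
  r: {d,m,t}
  t: {d,e,m,r}
  z: {d}

Chromatic number:
  {d,m,r,t} pairwise interfere (4-clique) ⇒ χ ≥ 4
  4-colouring: R0={d,e}  R1={m,z}  R2={t}  R3={r}
  χ = 4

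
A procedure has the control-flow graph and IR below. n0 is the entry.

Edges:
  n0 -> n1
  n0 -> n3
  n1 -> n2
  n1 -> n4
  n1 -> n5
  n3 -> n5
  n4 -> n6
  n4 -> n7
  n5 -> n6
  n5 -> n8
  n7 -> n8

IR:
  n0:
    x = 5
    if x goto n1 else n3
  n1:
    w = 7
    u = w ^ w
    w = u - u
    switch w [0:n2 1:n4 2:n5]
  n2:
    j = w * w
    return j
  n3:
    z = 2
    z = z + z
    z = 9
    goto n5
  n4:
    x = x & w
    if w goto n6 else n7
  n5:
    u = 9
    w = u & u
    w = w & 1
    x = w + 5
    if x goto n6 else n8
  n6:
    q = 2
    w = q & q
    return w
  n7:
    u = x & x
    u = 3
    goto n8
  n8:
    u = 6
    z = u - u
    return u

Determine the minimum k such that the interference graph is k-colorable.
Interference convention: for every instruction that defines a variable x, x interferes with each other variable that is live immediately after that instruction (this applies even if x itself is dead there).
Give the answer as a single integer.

Per-block:
  n0: {x} / ∅
  n1: {u,w} / ∅
  n2: {j} / {w}
  n3: {z} / ∅
  n4: {x} / {w,x}
  n5: {u,w,x} / ∅
  n6: {q,w} / ∅
  n7: {u} / {x}
  n8: {u,z} / ∅

Liveness:
  n0: in=∅ out={x}
  n1: in={x} out={w,x}
  n2: in={w} out=∅
  n3: in=∅ out=∅
  n4: in={w,x} out={x}
  n5: in=∅ out=∅
  n6: in=∅ out=∅
  n7: in={x} out=∅
  n8: in=∅ out=∅

Conflict graph:
  j — ∅
  q — ∅
  u — {x,z}
  w — {x}
  x — {u,w}
  z — {u}

Registers:
  lower bound: {u,x} mutually conflict ⇒ χ ≥ 2
  2-colouring: c0={j,q,u,w}  c1={x,z}
  χ = 2

Answer: 2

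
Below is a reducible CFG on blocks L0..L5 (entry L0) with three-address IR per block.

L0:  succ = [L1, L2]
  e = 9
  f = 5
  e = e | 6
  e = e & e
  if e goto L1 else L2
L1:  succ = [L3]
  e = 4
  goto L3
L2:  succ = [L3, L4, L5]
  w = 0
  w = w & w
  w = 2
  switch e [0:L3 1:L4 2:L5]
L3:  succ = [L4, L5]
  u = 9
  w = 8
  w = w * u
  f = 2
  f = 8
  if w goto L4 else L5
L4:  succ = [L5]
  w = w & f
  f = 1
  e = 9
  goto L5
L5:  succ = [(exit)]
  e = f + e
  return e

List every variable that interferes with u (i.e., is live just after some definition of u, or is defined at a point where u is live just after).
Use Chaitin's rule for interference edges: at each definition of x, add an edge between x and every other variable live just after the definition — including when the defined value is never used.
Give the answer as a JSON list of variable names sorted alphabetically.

Per-block:
  L0: {e,f} / ∅
  L1: {e} / ∅
  L2: {w} / {e}
  L3: {f,u,w} / ∅
  L4: {e,f,w} / {f,w}
  L5: {e} / {e,f}

Live sets:
  live L0: ∅→{e,f}
  live L1: ∅→{e}
  live L2: {e,f}→{e,f,w}
  live L3: {e}→{e,f,w}
  live L4: {f,w}→{e,f}
  live L5: {e,f}→∅

Interference:
  e↔{f,u,w}
  f↔{e,w}
  u↔{e,w}
  w↔{e,f,u}

N(u) = ["e", "w"]

Answer: ["e", "w"]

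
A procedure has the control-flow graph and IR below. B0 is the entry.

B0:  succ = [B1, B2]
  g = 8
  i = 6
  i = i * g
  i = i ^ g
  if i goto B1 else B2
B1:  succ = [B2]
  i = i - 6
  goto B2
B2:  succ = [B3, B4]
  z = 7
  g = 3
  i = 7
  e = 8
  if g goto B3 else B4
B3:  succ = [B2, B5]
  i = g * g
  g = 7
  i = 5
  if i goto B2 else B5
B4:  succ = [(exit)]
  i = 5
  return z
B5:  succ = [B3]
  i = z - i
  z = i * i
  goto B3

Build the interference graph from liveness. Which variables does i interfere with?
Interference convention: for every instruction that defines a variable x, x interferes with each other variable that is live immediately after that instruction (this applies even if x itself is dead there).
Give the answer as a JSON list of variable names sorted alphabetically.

Answer: ["g", "z"]

Working:
def/use:
  B0: {g,i} / ∅
  B1: {i} / {i}
  B2: {e,g,i,z} / ∅
  B3: {g,i} / {g}
  B4: {i} / {z}
  B5: {i,z} / {i,z}

Backward fixpoint:
  B0 li=∅ lo={i}
  B1 li={i} lo=∅
  B2 li=∅ lo={g,z}
  B3 li={g,z} lo={g,i,z}
  B4 li={z} lo=∅
  B5 li={g,i,z} lo={g,z}

Interference:
  e: {g,z}
  g: {e,i,z}
  i: {g,z}
  z: {e,g,i}

N(i) = ["g", "z"]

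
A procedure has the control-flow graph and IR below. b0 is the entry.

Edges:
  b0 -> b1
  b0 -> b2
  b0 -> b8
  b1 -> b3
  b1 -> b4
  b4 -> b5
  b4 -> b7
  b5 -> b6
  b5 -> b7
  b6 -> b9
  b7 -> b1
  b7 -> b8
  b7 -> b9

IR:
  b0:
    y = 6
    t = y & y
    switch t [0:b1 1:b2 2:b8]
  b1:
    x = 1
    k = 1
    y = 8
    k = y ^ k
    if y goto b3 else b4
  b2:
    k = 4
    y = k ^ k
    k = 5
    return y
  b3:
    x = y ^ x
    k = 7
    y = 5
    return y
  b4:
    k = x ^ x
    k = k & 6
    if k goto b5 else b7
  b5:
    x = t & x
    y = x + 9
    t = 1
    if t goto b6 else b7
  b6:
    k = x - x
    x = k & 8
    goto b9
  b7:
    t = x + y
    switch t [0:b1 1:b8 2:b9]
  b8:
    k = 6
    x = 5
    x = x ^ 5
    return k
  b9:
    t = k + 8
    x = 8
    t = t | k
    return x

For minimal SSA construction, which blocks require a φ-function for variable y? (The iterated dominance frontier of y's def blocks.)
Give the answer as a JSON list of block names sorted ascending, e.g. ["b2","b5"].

idom tree: b1←b0 b2←b0 b3←b1 b4←b1 b5←b4 b6←b5 b7←b4 b8←b0 b9←b4
Dom at joins:
  b1: preds {b0,b7}: {b0} ∩ {b0,b1,b4,b7} = {b0}; idom=b0
  b7: preds {b4,b5}: {b0,b1,b4} ∩ {b0,b1,b4,b5} = {b0,b1,b4}; idom=b4
  b8: preds {b0,b7}: {b0} ∩ {b0,b1,b4,b7} = {b0}; idom=b0
  b9: preds {b6,b7}: {b0,b1,b4,b5,b6} ∩ {b0,b1,b4,b7} = {b0,b1,b4}; idom=b4

DF derivation:
  b1←b0: walk · to b0
  b1←b7: walk b7→b4→b1 to b0
  b7←b4: walk · to b4
  b7←b5: walk b5 to b4
  b8←b0: walk · to b0
  b8←b7: walk b7→b4→b1 to b0
  b9←b6: walk b6→b5 to b4
  b9←b7: walk b7 to b4
  b0 → ∅
  b1 → {b1,b8}
  b2 → ∅
  b3 → ∅
  b4 → {b1,b8}
  b5 → {b7,b9}
  b6 → {b9}
  b7 → {b1,b8,b9}
  b8 → ∅
  b9 → ∅

φ for y: defs {b0,b1,b2,b3,b5}
  DF⁺ = {b1,b7,b8,b9}

Answer: ["b1", "b7", "b8", "b9"]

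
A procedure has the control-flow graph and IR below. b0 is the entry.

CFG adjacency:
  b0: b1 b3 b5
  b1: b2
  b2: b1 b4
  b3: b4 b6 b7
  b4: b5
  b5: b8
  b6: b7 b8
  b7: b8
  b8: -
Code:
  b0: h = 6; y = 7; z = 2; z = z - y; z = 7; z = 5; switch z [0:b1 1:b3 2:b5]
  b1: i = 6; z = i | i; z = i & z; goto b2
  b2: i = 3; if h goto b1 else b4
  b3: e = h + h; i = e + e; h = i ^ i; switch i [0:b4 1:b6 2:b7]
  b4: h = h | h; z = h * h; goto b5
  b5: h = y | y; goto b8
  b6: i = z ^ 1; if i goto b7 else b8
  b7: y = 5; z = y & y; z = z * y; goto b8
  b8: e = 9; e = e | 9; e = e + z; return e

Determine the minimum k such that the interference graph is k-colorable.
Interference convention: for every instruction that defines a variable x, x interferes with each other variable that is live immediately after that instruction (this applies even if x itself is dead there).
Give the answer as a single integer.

Answer: 4

Working:
Per-block:
  b0 def {h,y,z} use ∅
  b1 def {i,z} use ∅
  b2 def {i} use {h}
  b3 def {e,h,i} use {h}
  b4 def {h,z} use {h}
  b5 def {h} use {y}
  b6 def {i} use {z}
  b7 def {y,z} use ∅
  b8 def {e} use {z}

Backward fixpoint:
  live b0: ∅→{h,y,z}
  live b1: {h,y}→{h,y}
  live b2: {h,y}→{h,y}
  live b3: {h,y,z}→{h,y,z}
  live b4: {h,y}→{y,z}
  live b5: {y,z}→{z}
  live b6: {z}→{z}
  live b7: ∅→{z}
  live b8: {z}→∅

Interference:
  e: {y,z}
  h: {i,y,z}
  i: {h,y,z}
  y: {e,h,i,z}
  z: {e,h,i,y}

Colouring:
  {h,i,y,z} pairwise interfere (4-clique) ⇒ χ ≥ 4
  4-colouring: R0={y}  R1={z}  R2={e,h}  R3={i}
  χ = 4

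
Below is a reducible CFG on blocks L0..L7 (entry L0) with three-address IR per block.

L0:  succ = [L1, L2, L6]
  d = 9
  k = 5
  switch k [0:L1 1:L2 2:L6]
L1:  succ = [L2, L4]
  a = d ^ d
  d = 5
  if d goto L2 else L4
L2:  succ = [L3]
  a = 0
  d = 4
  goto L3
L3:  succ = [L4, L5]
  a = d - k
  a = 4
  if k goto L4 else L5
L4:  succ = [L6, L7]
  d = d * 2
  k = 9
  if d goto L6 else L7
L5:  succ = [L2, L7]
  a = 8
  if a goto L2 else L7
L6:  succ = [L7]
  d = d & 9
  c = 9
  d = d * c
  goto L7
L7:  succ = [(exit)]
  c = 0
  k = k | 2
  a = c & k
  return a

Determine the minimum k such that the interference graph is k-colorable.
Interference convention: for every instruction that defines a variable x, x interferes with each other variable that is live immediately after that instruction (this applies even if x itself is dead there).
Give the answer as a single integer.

def/use:
  L0: {d,k} / ∅
  L1: {a,d} / {d}
  L2: {a,d} / ∅
  L3: {a} / {d,k}
  L4: {d,k} / {d}
  L5: {a} / ∅
  L6: {c,d} / {d}
  L7: {a,c,k} / {k}

Live sets:
  L0 li=∅ lo={d,k}
  L1 li={d,k} lo={d,k}
  L2 li={k} lo={d,k}
  L3 li={d,k} lo={d,k}
  L4 li={d} lo={d,k}
  L5 li={k} lo={k}
  L6 li={d,k} lo={k}
  L7 li={k} lo=∅

Interfere edges:
  a: {d,k}
  c: {d,k}
  d: {a,c,k}
  k: {a,c,d}

Registers:
  lower bound: {a,d,k} mutually conflict ⇒ χ ≥ 3
  assign a→r2 c→r2 d→r0 k→r1 — no edge inside a register ⇒ χ ≤ 3
  χ = 3

Answer: 3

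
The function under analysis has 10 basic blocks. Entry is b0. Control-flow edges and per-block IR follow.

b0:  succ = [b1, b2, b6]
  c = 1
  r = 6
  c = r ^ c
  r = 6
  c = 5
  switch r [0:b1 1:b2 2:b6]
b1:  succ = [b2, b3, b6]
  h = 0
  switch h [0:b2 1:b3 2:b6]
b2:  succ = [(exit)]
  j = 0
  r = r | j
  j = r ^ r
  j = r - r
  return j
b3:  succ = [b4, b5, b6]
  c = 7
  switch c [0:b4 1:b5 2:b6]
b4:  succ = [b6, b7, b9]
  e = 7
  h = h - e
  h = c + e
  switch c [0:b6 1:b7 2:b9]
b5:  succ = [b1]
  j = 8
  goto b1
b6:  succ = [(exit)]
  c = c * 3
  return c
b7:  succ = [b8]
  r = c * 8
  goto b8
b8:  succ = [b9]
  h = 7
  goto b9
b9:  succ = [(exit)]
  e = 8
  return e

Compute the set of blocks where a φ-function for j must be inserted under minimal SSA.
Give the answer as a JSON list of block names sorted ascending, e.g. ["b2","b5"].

Answer: ["b1", "b2", "b6"]

Working:
idom tree: b1←b0 b2←b0 b3←b1 b4←b3 b5←b3 b6←b0 b7←b4 b8←b7 b9←b4
Dom at joins:
  b1: preds {b0,b5}: {b0} ∩ {b0,b1,b3,b5} = {b0}; idom=b0
  b2: preds {b0,b1}: {b0} ∩ {b0,b1} = {b0}; idom=b0
  b6: preds {b0,b1,b3,b4}: {b0} ∩ {b0,b1} ∩ {b0,b1,b3} ∩ {b0,b1,b3,b4} = {b0}; idom=b0
  b9: preds {b4,b8}: {b0,b1,b3,b4} ∩ {b0,b1,b3,b4,b7,b8} = {b0,b1,b3,b4}; idom=b4

Frontier:
  b1←b0: walk · to b0
  b1←b5: walk b5→b3→b1 to b0
  b2←b0: walk · to b0
  b2←b1: walk b1 to b0
  b6←b0: walk · to b0
  b6←b1: walk b1 to b0
  b6←b3: walk b3→b1 to b0
  b6←b4: walk b4→b3→b1 to b0
  b9←b4: walk · to b4
  b9←b8: walk b8→b7 to b4
  b0: DF=∅
  b1: DF={b1,b2,b6}
  b2: DF=∅
  b3: DF={b1,b6}
  b4: DF={b6}
  b5: DF={b1}
  b6: DF=∅
  b7: DF={b9}
  b8: DF={b9}
  b9: DF=∅

φ for j: defs {b2,b5}
  DF⁺ = {b1,b2,b6}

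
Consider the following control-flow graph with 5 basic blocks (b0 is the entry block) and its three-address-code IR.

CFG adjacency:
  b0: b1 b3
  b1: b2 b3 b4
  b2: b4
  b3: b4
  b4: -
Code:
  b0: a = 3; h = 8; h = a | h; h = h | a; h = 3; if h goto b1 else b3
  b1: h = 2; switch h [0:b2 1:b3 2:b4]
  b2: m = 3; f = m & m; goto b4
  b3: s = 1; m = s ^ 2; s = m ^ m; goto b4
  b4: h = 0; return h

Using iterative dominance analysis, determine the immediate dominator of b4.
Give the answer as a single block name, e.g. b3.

Answer: b0

Analysis:
idom tree: b1←b0 b2←b1 b3←b0 b4←b0
Join-block Dom:
  b3: preds {b0,b1}: {b0} ∩ {b0,b1} = {b0}; idom=b0
  b4: preds {b1,b2,b3}: {b0,b1} ∩ {b0,b1,b2} ∩ {b0,b3} = {b0}; idom=b0

idom(b4) = b0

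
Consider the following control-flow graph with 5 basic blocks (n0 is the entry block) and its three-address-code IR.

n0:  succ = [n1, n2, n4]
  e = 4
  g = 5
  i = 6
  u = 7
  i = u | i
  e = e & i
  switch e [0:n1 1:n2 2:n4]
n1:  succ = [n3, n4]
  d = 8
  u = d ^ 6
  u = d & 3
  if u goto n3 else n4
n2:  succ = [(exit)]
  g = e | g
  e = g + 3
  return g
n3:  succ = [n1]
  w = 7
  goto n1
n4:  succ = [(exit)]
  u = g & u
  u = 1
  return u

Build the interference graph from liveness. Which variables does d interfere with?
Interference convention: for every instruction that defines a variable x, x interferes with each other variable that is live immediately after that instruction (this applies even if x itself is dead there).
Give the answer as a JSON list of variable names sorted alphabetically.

Answer: ["g", "u"]

Derivation:
Block summaries:
  n0: {e,g,i,u} / ∅
  n1: {d,u} / ∅
  n2: {e,g} / {e,g}
  n3: {w} / ∅
  n4: {u} / {g,u}

Backward fixpoint:
  n0 li=∅ lo={e,g,u}
  n1 li={g} lo={g,u}
  n2 li={e,g} lo=∅
  n3 li={g} lo={g}
  n4 li={g,u} lo=∅

Conflict graph:
  d↔{g,u}
  e↔{g,i,u}
  g↔{d,e,i,u,w}
  i↔{e,g,u}
  u↔{d,e,g,i}
  w↔{g}

N(d) = ["g", "u"]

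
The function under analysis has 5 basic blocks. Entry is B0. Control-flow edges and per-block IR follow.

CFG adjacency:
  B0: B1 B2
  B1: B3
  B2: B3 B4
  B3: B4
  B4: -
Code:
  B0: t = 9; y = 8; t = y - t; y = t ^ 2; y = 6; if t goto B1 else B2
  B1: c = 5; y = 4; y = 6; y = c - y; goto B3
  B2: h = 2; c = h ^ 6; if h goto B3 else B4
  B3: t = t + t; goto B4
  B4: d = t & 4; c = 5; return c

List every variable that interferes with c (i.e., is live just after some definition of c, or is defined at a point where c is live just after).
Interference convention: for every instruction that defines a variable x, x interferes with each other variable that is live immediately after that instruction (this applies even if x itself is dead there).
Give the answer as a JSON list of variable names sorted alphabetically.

Block summaries:
  B0: def={t,y} ue=∅
  B1: def={c,y} ue=∅
  B2: def={c,h} ue=∅
  B3: def={t} ue={t}
  B4: def={c,d} ue={t}

Liveness:
  live B0: ∅→{t}
  live B1: {t}→{t}
  live B2: {t}→{t}
  live B3: {t}→{t}
  live B4: {t}→∅

Interfere edges:
  c↔{h,t,y}
  d↔∅
  h↔{c,t}
  t↔{c,h,y}
  y↔{c,t}

N(c) = ["h", "t", "y"]

Answer: ["h", "t", "y"]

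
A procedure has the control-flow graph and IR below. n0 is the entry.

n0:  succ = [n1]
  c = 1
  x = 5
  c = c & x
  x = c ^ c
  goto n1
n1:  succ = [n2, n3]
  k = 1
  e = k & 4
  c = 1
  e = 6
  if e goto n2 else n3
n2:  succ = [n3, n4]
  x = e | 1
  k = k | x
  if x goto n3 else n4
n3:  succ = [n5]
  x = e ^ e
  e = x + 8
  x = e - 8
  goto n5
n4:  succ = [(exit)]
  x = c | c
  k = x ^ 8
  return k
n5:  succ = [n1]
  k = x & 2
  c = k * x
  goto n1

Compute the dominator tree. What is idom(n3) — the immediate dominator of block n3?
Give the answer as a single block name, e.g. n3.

Answer: n1

Derivation:
idom tree: n1←n0 n2←n1 n3←n1 n4←n2 n5←n3
Dom∩ at merges:
  n1: preds {n0,n5}: {n0} ∩ {n0,n1,n3,n5} = {n0}; idom=n0
  n3: preds {n1,n2}: {n0,n1} ∩ {n0,n1,n2} = {n0,n1}; idom=n1

idom(n3) = n1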